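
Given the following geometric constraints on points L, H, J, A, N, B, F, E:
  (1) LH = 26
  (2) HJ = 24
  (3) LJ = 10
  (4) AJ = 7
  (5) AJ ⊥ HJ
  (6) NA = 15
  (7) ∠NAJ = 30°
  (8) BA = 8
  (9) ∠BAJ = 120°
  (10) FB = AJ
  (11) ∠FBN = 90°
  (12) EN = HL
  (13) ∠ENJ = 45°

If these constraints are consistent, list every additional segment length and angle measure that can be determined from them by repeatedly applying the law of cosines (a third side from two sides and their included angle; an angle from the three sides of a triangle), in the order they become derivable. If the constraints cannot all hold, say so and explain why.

The constraints are consistent. Derivable facts, in order:
After 1 step:
- HA = 25
- JB = 13
- JN ≈ 9.6
- ∠HJL = 90°
- ∠HLJ = 67.38°
- ∠JHL = 22.62°
After 2 steps:
- JE ≈ 20.38
- ∠ABJ = 27.8°
- ∠AHJ = 16.26°
- ∠AJB = 32.2°
- ∠AJN = 128.61°
- ∠ANJ = 21.39°
- ∠HAJ = 73.74°
After 3 steps:
- ∠EJN = 115.54°
- ∠JEN = 19.46°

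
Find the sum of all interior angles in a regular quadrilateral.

The sum of interior angles of an n-sided polygon is (n - 2) * 180.
For n = 4: (4 - 2) * 180 = 2 * 180 = 360 degrees.

360 degrees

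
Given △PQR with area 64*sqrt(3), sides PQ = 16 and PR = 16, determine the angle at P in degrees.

From the SAS area formula Area = (1/2)ab sin(C), rearranging gives sin(C) = 2*Area/(ab).
sin(C) = 2 * 64*sqrt(3) / (256) = sqrt(3)/2.
Therefore C = arcsin(sqrt(3)/2) = 60°.
Since sin(180° - C) = sin(C), the obtuse angle 120° gives the same area, so C = 60° or C = 120°.

60° or 120°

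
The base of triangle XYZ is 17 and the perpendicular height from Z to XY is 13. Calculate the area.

A triangle's area is half the area of a rectangle with the same base and height.
Area = (1/2) * 17 * 13 = 221/2.

221/2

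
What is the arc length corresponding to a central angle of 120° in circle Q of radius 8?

Arc length = 2π(8)(1/3) = 16*pi/3

16*pi/3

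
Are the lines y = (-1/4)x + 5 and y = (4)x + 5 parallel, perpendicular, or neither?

Slope of line 1: m1 = -1/4
Slope of line 2: m2 = 4
m1 * m2 = (-1/4) * (4) = -1 = -1, so the lines are perpendicular.

Perpendicular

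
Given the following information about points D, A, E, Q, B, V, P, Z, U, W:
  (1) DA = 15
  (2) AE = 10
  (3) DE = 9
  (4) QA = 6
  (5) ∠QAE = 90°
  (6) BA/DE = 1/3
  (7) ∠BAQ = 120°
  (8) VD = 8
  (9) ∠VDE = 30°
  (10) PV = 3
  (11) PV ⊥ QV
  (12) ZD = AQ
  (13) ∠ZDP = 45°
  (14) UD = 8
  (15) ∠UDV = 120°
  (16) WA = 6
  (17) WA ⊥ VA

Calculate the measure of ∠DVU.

Step 1: By the law of cosines on triangle VDU: VU² = 8² + 8² − 2·8·8·cos(120°) = 192, so VU = 8·√3.
Step 2: By the inverse law of cosines on triangle DVU: cos(∠DVU) = (8² + (8·√3)² − 8²) / (2·8·8·√3) = 192/221.7 = 0.866, so ∠DVU = 30°.

Therefore, the measure of angle ∠DVU = 30°.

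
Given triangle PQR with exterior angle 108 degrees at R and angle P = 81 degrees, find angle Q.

By the exterior angle theorem: exterior angle = sum of remote interior angles.
108 = 81 + angle Q
angle Q = 108 - 81 = 27 degrees

27 degrees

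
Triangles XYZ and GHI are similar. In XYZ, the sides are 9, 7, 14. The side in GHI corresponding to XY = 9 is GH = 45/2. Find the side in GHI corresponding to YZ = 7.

Similar triangles have proportional sides. Setting up the proportion:
GH / XY = HI / YZ
45/2 / 9 = HI / 7
HI = 7 * 45/2 / 9 = 35/2.

35/2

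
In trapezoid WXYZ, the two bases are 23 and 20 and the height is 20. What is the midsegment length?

The midsegment (median) of a trapezoid connects the midpoints of the non-parallel sides.
Its length is the average of the two bases: (23 + 20) / 2 = 43/2.

43/2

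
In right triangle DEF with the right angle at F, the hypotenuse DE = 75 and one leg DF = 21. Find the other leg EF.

EF = sqrt(75^2 - 21^2) = sqrt(5184) = 72

72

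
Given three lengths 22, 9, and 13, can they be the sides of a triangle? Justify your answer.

No.
The triangle inequality is violated: 9 + 13 = 22 ≤ 22.
These lengths cannot form a triangle.

No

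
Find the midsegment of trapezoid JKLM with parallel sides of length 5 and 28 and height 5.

midsegment = (5 + 28) / 2 = 33 / 2 = 33/2

33/2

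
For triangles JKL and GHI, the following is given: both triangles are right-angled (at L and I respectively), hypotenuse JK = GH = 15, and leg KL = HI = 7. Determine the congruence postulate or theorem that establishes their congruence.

Consider the given information: both triangles are right-angled (at L and I respectively), hypotenuse JK = GH = 15, and leg KL = HI = 7
This is not SSS or SAS: SSS requires all three pairs of sides, but we don't have that. SAS requires two sides and the included angle between them.
The correct criterion is HL. The hypotenuse and one leg of two right triangles are equal (Hypotenuse-Leg).

HL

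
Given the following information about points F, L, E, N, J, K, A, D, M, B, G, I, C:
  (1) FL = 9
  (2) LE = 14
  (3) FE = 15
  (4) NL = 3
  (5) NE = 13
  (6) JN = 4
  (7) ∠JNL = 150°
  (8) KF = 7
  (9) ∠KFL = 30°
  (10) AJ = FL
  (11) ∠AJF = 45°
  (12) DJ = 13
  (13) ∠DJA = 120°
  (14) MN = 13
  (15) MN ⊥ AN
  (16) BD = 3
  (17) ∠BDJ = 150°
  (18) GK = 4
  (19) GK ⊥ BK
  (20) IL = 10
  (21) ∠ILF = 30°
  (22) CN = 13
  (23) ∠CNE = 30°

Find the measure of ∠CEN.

Step 1: By the law of cosines on triangle ENC: EC² = 13² + 13² − 2·13·13·cos(30°) = 45.28, so EC ≈ 6.73.
Step 2: By the inverse law of cosines on triangle CEN: cos(∠CEN) = (6.73² + 13² − 13²) / (2·6.73·13) = 45.28/174.96 = 0.2588, so ∠CEN = 75°.

Therefore, the measure of angle ∠CEN = 75°.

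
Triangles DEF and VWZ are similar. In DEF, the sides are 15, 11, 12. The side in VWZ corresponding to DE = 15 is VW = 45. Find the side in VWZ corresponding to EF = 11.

k = 45/15 = 3. WZ = 3 * 11 = 33.

33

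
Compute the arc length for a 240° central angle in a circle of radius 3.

The full circumference is 2πr = 2π(3) = 6*pi.
The arc spans 240° out of 360°, which is a fraction of 2/3.
Arc length = 6*pi × 2/3 = 4*pi.

4*pi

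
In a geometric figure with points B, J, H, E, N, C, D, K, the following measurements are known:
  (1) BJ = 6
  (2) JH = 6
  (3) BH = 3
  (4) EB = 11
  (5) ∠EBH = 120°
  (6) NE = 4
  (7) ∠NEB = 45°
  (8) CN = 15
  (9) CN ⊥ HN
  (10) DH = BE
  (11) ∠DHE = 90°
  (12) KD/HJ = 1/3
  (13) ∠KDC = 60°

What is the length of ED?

From the given relations: DH = BE = 11.
Step 1: By the law of cosines on triangle EBH: EH² = 11² + 3² − 2·11·3·cos(120°) = 163, so EH = √163.
Step 2: By the law of cosines on triangle EHD: ED² = √163² + 11² − 2·√163·11·cos(90°) = 284, so ED = 2·√71.

Therefore, the length of ED = 2·√71.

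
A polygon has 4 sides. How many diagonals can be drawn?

Each of the 4 vertices connects to 1 non-adjacent vertices via diagonals.
Total connections = 4 × 1 = 4, but each diagonal is counted twice.
Number of diagonals = 4 / 2 = 2.

2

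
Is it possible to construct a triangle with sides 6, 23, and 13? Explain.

No.
The triangle inequality is violated: 6 + 13 = 19 ≤ 23.
These lengths cannot form a triangle.

No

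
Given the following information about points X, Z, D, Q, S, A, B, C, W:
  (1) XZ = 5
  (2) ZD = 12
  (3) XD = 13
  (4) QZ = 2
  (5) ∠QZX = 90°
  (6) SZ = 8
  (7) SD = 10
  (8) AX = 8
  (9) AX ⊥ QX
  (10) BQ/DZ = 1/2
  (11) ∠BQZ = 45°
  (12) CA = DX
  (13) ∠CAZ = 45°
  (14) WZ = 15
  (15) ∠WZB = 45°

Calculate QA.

Step 1: By the law of cosines on triangle XZQ: XQ² = 5² + 2² − 2·5·2·cos(90°) = 29, so XQ = √29.
Step 2: By the law of cosines on triangle QXA: QA² = √29² + 8² − 2·√29·8·cos(90°) = 93, so QA = √93.

Therefore, the length of QA = √93.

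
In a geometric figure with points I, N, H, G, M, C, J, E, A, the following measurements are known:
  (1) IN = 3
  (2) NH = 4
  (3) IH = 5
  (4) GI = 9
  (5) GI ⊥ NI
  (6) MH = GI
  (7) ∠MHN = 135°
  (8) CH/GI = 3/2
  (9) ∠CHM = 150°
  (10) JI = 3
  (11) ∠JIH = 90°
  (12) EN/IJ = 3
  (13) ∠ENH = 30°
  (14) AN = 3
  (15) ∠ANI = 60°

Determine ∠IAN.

Step 1: By the law of cosines on triangle ANI: AI² = 3² + 3² − 2·3·3·cos(60°) = 9, so AI = 3.
Step 2: By the inverse law of cosines on triangle IAN: cos(∠IAN) = (3² + 3² − 3²) / (2·3·3) = 9/18 = 0.5, so ∠IAN = 60°.

Therefore, the measure of angle ∠IAN = 60°.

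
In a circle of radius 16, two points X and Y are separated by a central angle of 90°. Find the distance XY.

Chord = 2(16) sin(45°) = 16*sqrt(2)

16*sqrt(2)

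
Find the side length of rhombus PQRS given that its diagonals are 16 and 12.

The diagonals of a rhombus bisect each other at right angles.
Half-diagonals: 16/2 = 8 and 12/2 = 6
side = sqrt(8^2 + 6^2)
side = sqrt(64 + 36)
side = sqrt(100) = 10

10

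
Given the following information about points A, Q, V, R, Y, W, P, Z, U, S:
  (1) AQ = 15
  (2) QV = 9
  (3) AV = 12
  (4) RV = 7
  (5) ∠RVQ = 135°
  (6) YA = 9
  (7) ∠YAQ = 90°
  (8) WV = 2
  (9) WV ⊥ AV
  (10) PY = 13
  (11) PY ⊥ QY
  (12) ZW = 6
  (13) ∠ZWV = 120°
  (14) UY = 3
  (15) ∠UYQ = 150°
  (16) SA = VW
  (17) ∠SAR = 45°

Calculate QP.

Step 1: By the law of cosines on triangle QAY: QY² = 15² + 9² − 2·15·9·cos(90°) = 306, so QY = 3·√34.
Step 2: By the law of cosines on triangle QYP: QP² = (3·√34)² + 13² − 2·3·√34·13·cos(90°) = 475, so QP = 5·√19.

Therefore, the length of QP = 5·√19.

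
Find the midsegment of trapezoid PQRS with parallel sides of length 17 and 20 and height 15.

midsegment = (17 + 20) / 2 = 37 / 2 = 37/2

37/2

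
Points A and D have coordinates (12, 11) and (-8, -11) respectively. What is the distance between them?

d = sqrt((-8 - 12)^2 + (-11 - 11)^2)
d = sqrt(-20^2 + -22^2)
d = sqrt(400 + 484)
d = sqrt(884) = 2*sqrt(221)

2*sqrt(221)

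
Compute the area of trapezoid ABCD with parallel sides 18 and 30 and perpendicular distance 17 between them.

Area of a trapezoid = (base1 + base2) * height / 2
Area = (18 + 30) * 17 / 2
Area = 48 * 17 / 2
Area = 816 / 2
Area = 408

408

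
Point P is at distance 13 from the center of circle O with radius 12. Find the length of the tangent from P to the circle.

The tangent, radius, and line from the external point to the center form a right triangle.
The right angle is where the tangent meets the radius.
By the Pythagorean theorem: tangent² + 12² = 13²
tangent² = 169 - 144 = 25
tangent = 5

5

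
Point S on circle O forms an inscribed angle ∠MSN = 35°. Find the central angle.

By the inscribed angle theorem, the central angle is twice the inscribed angle.
Central angle = 2 × 35° = 70°

70°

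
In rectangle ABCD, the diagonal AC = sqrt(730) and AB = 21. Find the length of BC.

b = sqrt(d^2 - a^2) = sqrt(730 - 441) = sqrt(289) = 17

17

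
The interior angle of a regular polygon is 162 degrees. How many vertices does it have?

The exterior angle is the supplement of the interior angle: 180 - 162 = 18 degrees.
Since the exterior angles of any convex polygon sum to 360 degrees, the number of sides is 360 / 18 = 20.

20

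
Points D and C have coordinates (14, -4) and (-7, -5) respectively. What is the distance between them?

d = sqrt((-21)^2 + (-1)^2) = sqrt(442)

sqrt(442)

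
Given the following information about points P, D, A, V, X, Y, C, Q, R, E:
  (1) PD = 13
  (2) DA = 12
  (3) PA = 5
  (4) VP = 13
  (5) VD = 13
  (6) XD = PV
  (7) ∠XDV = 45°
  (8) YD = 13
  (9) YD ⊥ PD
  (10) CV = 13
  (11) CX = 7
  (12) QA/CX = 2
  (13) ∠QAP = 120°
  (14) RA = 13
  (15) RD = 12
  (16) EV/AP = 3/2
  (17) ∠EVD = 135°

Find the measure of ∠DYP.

Step 1: By the law of cosines on triangle YDP: YP² = 13² + 13² − 2·13·13·cos(90°) = 338, so YP = 13·√2.
Step 2: By the inverse law of cosines on triangle DYP: cos(∠DYP) = (13² + (13·√2)² − 13²) / (2·13·13·√2) = 338/478 = 0.7071, so ∠DYP = 45°.

Therefore, the measure of angle ∠DYP = 45°.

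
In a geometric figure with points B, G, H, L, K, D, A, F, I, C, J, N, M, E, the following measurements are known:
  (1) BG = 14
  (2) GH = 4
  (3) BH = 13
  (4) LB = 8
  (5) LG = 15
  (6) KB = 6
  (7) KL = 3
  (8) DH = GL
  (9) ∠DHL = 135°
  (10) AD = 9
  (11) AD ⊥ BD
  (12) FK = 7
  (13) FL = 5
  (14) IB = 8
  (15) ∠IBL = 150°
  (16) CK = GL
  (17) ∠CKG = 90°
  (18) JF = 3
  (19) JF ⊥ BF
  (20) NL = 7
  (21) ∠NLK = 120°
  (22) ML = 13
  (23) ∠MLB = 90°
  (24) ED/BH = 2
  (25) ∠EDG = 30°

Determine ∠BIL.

Step 1: By the law of cosines on triangle IBL: IL² = 8² + 8² − 2·8·8·cos(150°) = 238.85, so IL ≈ 15.45.
Step 2: By the inverse law of cosines on triangle BIL: cos(∠BIL) = (8² + 15.45² − 8²) / (2·8·15.45) = 238.85/247.28 = 0.9659, so ∠BIL = 15°.

Therefore, the measure of angle ∠BIL = 15°.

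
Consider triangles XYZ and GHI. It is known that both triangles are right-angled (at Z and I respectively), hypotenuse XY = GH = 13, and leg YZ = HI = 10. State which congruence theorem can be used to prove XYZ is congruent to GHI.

The given information matches HL: The hypotenuse and one leg of two right triangles are equal (Hypotenuse-Leg).

HL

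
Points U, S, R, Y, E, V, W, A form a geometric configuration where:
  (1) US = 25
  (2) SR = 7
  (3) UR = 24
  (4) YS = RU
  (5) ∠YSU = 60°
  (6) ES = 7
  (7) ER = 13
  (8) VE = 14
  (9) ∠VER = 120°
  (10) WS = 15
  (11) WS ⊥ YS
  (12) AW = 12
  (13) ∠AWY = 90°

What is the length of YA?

From the given relations: YS = RU = 24.
Step 1: By the law of cosines on triangle YSW: YW² = 24² + 15² − 2·24·15·cos(90°) = 801, so YW = 3·√89.
Step 2: By the law of cosines on triangle YWA: YA² = (3·√89)² + 12² − 2·3·√89·12·cos(90°) = 945, so YA = 3·√105.

Therefore, the length of YA = 3·√105.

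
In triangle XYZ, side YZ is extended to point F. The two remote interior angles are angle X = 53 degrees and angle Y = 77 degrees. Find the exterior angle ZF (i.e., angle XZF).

The interior angle at Z is 180 - 53 - 77 = 50 degrees.
The exterior angle and interior angle at Z are supplementary:
Exterior angle = 180 - 50 = 130 degrees.

130 degrees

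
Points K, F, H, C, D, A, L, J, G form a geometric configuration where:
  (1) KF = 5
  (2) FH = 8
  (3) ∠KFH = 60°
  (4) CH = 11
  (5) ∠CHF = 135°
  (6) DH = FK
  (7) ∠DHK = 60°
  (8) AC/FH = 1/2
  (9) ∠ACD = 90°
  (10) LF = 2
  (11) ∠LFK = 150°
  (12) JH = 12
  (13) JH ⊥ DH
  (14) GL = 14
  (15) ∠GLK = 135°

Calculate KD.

From the given relations: DH = FK = 5.
Step 1: By the law of cosines on triangle HFK: HK² = 8² + 5² − 2·8·5·cos(60°) = 49, so HK = 7.
Step 2: By the law of cosines on triangle KHD: KD² = 7² + 5² − 2·7·5·cos(60°) = 39, so KD = √39.

Therefore, the length of KD = √39.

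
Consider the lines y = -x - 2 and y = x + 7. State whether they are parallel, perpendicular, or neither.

Slope of line 1: m1 = -1
Slope of line 2: m2 = 1
Two lines are perpendicular when the product of their slopes is -1 (negative reciprocals).
m1 * m2 = (-1) * (1) = -1, confirming perpendicularity.

Perpendicular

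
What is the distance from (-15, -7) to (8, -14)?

d = sqrt((23)^2 + (-7)^2) = sqrt(578) = 17*sqrt(2)

17*sqrt(2)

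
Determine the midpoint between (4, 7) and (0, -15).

The midpoint is the average of the coordinates:
x: (4 + 0)/2 = 2
y: (7 + -15)/2 = -4
Midpoint = (2, -4)

(2, -4)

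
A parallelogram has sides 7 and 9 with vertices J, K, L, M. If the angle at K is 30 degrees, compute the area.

Area = a * b * sin(theta)
Area = 7 * 9 * sin(30 degrees)
Area = 63 * 1/2
Area = 63/2

63/2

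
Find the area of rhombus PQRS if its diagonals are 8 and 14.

Area = (8 * 14) / 2 = 112 / 2 = 56

56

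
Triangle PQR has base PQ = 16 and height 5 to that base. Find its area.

A triangle's area is half the area of a rectangle with the same base and height.
Area = (1/2) * 16 * 5 = 40.

40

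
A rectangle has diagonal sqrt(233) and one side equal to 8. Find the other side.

b = sqrt(d^2 - a^2) = sqrt(233 - 64) = sqrt(169) = 13

13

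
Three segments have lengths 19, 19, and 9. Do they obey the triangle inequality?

Check all three triangle inequalities:
19 + 19 = 38 > 9 ✓
19 + 9 = 28 > 19 ✓
19 + 9 = 28 > 19 ✓
All conditions hold, so these sides form a valid triangle.

Yes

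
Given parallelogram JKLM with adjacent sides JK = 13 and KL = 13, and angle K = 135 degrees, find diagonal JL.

The diagonal of a parallelogram can be found by treating two adjacent sides and the diagonal as a triangle.
Applying the law of cosines with sides 13, 13 and included angle 135°:
d^2 = 169 + 169 - 338*cos(135°) = 169*sqrt(2) + 338
d = 13*sqrt(sqrt(2) + 2)

13*sqrt(sqrt(2) + 2)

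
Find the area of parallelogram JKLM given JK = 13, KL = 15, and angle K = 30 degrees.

Area = 13 * 15 * sin(30°) = 195 * 1/2 = 195/2

195/2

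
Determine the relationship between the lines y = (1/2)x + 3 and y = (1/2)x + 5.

Slope of line 1: m1 = 1/2
Slope of line 2: m2 = 1/2
Since m1 = m2 = 1/2, the lines are parallel.

Parallel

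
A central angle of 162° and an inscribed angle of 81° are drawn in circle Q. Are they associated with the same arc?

By the inscribed angle theorem, if both angles subtend the same arc, the inscribed angle must be half the central angle.
Half of 162° = 81°, which equals the given inscribed angle of 81°.
Therefore, yes, they correspond to the same arc.

Yes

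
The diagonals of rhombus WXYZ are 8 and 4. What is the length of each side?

Half-diagonals are 4 and 2. side = sqrt(4^2 + 2^2) = sqrt(20) = 2*sqrt(5)

2*sqrt(5)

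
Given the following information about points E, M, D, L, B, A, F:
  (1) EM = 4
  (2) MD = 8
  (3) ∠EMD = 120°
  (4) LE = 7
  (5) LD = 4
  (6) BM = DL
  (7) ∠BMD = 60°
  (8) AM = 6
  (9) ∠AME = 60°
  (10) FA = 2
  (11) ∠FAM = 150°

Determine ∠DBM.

From the given relations: BM = DL = 4.
Step 1: By the law of cosines on triangle BMD: BD² = 4² + 8² − 2·4·8·cos(60°) = 48, so BD = 4·√3.
Step 2: By the inverse law of cosines on triangle DBM: cos(∠DBM) = ((4·√3)² + 4² − 8²) / (2·4·√3·4) = 0/55.43 = 0, so ∠DBM = 90°.

Therefore, the measure of angle ∠DBM = 90°.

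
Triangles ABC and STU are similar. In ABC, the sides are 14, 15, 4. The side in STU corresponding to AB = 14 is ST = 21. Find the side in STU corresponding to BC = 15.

Since the triangles are similar, the ratio of corresponding sides is constant.
Scale factor k = ST / AB = 21 / 14 = 3/2
TU = k * BC = 3/2 * 15 = 45/2

45/2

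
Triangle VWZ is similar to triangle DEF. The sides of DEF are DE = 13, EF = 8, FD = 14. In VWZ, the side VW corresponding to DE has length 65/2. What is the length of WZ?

Since the triangles are similar, the ratio of corresponding sides is constant.
Scale factor k = VW / DE = 65/2 / 13 = 5/2
WZ = k * EF = 5/2 * 8 = 20

20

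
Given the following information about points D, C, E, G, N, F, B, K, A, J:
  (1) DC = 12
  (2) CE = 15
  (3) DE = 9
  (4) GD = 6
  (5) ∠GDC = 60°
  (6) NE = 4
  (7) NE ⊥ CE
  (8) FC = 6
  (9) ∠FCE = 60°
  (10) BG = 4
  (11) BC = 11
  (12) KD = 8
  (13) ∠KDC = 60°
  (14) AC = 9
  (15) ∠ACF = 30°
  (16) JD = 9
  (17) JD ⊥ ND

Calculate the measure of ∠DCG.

Step 1: By the law of cosines on triangle CDG: CG² = 12² + 6² − 2·12·6·cos(60°) = 108, so CG = 6·√3.
Step 2: By the inverse law of cosines on triangle DCG: cos(∠DCG) = (12² + (6·√3)² − 6²) / (2·12·6·√3) = 216/249.42 = 0.866, so ∠DCG = 30°.

Therefore, the measure of angle ∠DCG = 30°.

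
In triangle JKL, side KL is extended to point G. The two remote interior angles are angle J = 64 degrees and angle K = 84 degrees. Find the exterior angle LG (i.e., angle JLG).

Exterior angle = 64 + 84 = 148 degrees (exterior angle theorem).

148 degrees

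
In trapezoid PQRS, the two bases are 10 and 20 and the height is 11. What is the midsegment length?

midsegment = (10 + 20) / 2 = 30 / 2 = 15

15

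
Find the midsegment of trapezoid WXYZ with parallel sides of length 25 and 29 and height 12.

The midsegment of a trapezoid = (base1 + base2) / 2
midsegment = (25 + 29) / 2
midsegment = 54 / 2
midsegment = 27

27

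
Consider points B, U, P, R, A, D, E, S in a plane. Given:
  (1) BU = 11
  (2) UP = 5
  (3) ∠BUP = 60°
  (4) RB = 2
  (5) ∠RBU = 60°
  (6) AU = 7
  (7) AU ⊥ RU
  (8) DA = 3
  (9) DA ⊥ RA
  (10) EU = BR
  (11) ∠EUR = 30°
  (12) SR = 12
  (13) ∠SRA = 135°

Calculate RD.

Step 1: By the law of cosines on triangle UBR: UR² = 11² + 2² − 2·11·2·cos(60°) = 103, so UR = √103.
Step 2: By the law of cosines on triangle RUA: RA² = √103² + 7² − 2·√103·7·cos(90°) = 152, so RA = 2·√38.
Step 3: By the law of cosines on triangle RAD: RD² = (2·√38)² + 3² − 2·2·√38·3·cos(90°) = 161, so RD = √161.

Therefore, the length of RD = √161.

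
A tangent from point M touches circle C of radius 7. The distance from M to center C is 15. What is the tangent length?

tangent = √(d² - r²) = √(15² - 7²) = √(225 - 49) = √176 = 4*sqrt(11)

4*sqrt(11)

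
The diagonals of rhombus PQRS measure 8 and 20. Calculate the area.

The diagonals of a rhombus divide it into four right triangles.
Each triangle has legs 8/ 2 = 4 and 20/2 = 10, so each has area (1/2)*4*10 = 20.
Four such triangles give total area = (d1 * d2) / 2 = 80.

80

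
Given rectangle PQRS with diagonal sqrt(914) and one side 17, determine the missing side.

The diagonal of a rectangle forms a right triangle with the two sides.
Rearranging the Pythagorean theorem: missing side = sqrt(d^2 - known^2).
= sqrt(914 - 289) = sqrt(625) = 25.

25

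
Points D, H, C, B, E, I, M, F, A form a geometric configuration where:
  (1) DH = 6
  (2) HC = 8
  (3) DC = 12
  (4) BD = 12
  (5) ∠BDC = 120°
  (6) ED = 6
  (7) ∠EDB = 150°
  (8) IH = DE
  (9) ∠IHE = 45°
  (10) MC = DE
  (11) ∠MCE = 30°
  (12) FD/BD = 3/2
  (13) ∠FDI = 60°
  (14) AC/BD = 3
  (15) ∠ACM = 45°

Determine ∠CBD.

Step 1: By the law of cosines on triangle BDC: BC² = 12² + 12² − 2·12·12·cos(120°) = 432, so BC = 12·√3.
Step 2: By the inverse law of cosines on triangle CBD: cos(∠CBD) = ((12·√3)² + 12² − 12²) / (2·12·√3·12) = 432/498.83 = 0.866, so ∠CBD = 30°.

Therefore, the measure of angle ∠CBD = 30°.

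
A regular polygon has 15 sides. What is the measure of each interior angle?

Each interior angle of a regular n-gon is (n - 2) * 180 / n.
For n = 15: (15 - 2) * 180 / 15 = 2340/15 = 156 degrees.

156 degrees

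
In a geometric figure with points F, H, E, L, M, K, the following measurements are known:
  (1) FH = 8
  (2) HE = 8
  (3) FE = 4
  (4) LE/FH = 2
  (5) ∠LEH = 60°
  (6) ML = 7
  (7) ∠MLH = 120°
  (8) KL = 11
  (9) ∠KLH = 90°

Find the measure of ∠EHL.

From the given relations: LE = 2·FH = 2·8 = 16.
Step 1: By the law of cosines on triangle HEL: HL² = 8² + 16² − 2·8·16·cos(60°) = 192, so HL = 8·√3.
Step 2: By the inverse law of cosines on triangle EHL: cos(∠EHL) = (8² + (8·√3)² − 16²) / (2·8·8·√3) = 0/221.7 = 0, so ∠EHL = 90°.

Therefore, the measure of angle ∠EHL = 90°.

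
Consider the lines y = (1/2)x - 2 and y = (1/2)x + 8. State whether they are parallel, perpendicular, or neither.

Slope of line 1: m1 = 1/2
Slope of line 2: m2 = 1/2
Two lines are parallel if and only if they have equal slopes (or both are vertical).
Here m1 = m2 = 1/2, confirming the lines are parallel.

Parallel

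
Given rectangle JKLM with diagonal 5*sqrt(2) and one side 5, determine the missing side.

Using the Pythagorean theorem: d^2 = a^2 + b^2
b^2 = d^2 - a^2
b^2 = 50 - 25
b^2 = 25
b = sqrt(25) = 5

5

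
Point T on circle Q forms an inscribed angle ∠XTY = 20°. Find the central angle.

Central angle = 2 × 20° = 40° (inscribed angle theorem).

40°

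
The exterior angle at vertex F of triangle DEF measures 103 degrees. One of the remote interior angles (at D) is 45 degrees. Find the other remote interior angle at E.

By the exterior angle theorem: exterior angle = sum of remote interior angles.
103 = 45 + angle E
angle E = 103 - 45 = 58 degrees

58 degrees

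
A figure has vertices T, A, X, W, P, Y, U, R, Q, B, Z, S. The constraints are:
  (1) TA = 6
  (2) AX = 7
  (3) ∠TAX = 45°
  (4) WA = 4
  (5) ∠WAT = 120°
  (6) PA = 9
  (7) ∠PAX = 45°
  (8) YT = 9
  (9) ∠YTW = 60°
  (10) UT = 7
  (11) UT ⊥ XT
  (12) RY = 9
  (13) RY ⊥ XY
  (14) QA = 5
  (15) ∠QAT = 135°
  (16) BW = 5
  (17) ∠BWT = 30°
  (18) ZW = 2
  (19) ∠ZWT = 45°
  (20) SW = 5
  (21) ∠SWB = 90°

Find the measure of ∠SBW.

Step 1: By the law of cosines on triangle BWS: BS² = 5² + 5² − 2·5·5·cos(90°) = 50, so BS = 5·√2.
Step 2: By the inverse law of cosines on triangle SBW: cos(∠SBW) = ((5·√2)² + 5² − 5²) / (2·5·√2·5) = 50/70.71 = 0.7071, so ∠SBW = 45°.

Therefore, the measure of angle ∠SBW = 45°.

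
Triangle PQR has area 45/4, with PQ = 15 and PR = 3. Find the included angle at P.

From the SAS area formula Area = (1/2)ab sin(C), rearranging gives sin(C) = 2*Area/(ab).
sin(C) = 2 * 45/4 / (45) = 1/2.
Therefore C = arcsin(1/2) = 30°.
Since sin(180° - C) = sin(C), the obtuse angle 150° gives the same area, so C = 30° or C = 150°.

30° or 150°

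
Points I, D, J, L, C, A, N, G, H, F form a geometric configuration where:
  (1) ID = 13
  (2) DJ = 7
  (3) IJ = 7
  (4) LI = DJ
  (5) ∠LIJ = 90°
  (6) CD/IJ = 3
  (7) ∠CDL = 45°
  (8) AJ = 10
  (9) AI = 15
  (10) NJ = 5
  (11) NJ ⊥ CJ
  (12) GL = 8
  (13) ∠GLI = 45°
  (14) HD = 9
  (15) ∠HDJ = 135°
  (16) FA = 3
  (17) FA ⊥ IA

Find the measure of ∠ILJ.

From the given relations: LI = DJ = 7.
Step 1: By the law of cosines on triangle LIJ: LJ² = 7² + 7² − 2·7·7·cos(90°) = 98, so LJ = 7·√2.
Step 2: By the inverse law of cosines on triangle ILJ: cos(∠ILJ) = (7² + (7·√2)² − 7²) / (2·7·7·√2) = 98/138.59 = 0.7071, so ∠ILJ = 45°.

Therefore, the measure of angle ∠ILJ = 45°.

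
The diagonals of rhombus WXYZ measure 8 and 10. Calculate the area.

The diagonals of a rhombus divide it into four right triangles.
Each triangle has legs 8/ 2 = 4 and 10/2 = 5, so each has area (1/2)*4*5 = 10.
Four such triangles give total area = (d1 * d2) / 2 = 40.

40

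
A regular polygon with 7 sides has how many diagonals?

Each of the 7 vertices connects to 4 non-adjacent vertices via diagonals.
Total connections = 7 × 4 = 28, but each diagonal is counted twice.
Number of diagonals = 28 / 2 = 14.

14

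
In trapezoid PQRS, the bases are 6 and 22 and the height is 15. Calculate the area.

Area = (6 + 22) * 15 / 2 = 420 / 2 = 210

210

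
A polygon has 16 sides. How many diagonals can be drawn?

Total line segments between 16 vertices = C(16,2) = 120.
Subtract the 16 sides: 120 - 16 = 104 diagonals.

104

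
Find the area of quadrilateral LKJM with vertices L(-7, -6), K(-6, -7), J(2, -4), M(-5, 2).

Using the Shoelace formula for a quadrilateral (vertices in order):
Area = (1/2)|sum of (x_i * y_(i+1) - x_(i+1) * y_i)|
Terms: (-7*-7 - -6*-6) = 13, (-6*-4 - 2*-7) = 38, (2*2 - -5*-4) = -16, (-5*-6 - -7*2) = 44
Sum = 79
Area = (1/2)(79) = 79/2

79/2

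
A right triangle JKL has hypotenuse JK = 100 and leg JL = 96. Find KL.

Rearranging the Pythagorean theorem to solve for the unknown leg:
leg^2 = hypotenuse^2 - known_leg^2 = 10000 - 9216 = 784
leg = sqrt(784) = 28.

28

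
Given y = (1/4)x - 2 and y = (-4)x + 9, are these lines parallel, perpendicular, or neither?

Slope of line 1: m1 = 1/4
Slope of line 2: m2 = -4
m1 * m2 = -1, so perpendicular.

Perpendicular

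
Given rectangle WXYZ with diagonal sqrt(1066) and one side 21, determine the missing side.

b = sqrt(d^2 - a^2) = sqrt(1066 - 441) = sqrt(625) = 25

25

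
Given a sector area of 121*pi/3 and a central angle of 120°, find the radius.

r² = 360 × 121*pi/3 / (π × 120) = 121, so r = 11.

11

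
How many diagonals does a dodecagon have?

Total line segments between 12 vertices = C(12,2) = 66.
Subtract the 12 sides: 66 - 12 = 54 diagonals.

54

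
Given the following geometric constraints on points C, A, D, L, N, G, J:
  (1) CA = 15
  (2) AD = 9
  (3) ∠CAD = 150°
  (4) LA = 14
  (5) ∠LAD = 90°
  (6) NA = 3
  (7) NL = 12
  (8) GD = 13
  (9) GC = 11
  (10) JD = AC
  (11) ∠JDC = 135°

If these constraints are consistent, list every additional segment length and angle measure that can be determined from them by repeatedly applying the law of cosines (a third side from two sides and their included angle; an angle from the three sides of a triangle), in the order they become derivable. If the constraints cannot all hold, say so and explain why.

The constraints are consistent. Derivable facts, in order:
After 1 step:
- CD ≈ 23.23
- DL ≈ 16.64
- ∠ALN = 9.9°
- ∠ANL = 126.67°
- ∠LAN = 43.43°
After 2 steps:
- CJ ≈ 35.46
- ∠ACD = 11.17°
- ∠ADC = 18.83°
- ∠ADL = 57.26°
- ∠ALD = 32.74°
- ∠CDG = 13.32°
- ∠CGD = 150.87°
- ∠DCG = 15.81°
After 3 steps:
- ∠CJD = 27.6°
- ∠DCJ = 17.4°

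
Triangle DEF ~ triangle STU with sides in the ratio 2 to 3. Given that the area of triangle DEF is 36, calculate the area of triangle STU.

The ratio of areas of similar triangles = (side ratio)^2.
Side ratio = 2:3, so area ratio = 4:9.
Area of STU / Area of DEF = 9/4
Area of STU = 36 * 9/4 = 81

81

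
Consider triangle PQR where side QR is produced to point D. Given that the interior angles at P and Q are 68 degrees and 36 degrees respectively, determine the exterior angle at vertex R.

Exterior angle = 68 + 36 = 104 degrees (exterior angle theorem).

104 degrees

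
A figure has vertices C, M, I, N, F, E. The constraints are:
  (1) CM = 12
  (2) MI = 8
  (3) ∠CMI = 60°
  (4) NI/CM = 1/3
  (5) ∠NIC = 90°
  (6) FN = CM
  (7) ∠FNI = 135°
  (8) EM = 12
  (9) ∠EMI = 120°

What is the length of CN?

From the given relations: NI = 1/3·CM = 1/3·12 = 4.
Step 1: By the law of cosines on triangle CMI: CI² = 12² + 8² − 2·12·8·cos(60°) = 112, so CI = 4·√7.
Step 2: By the law of cosines on triangle CIN: CN² = (4·√7)² + 4² − 2·4·√7·4·cos(90°) = 128, so CN = 8·√2.

Therefore, the length of CN = 8·√2.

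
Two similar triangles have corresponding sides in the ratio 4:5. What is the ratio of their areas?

Area ratio = (side ratio)^2 = (4/5)^2 = 16:25.

16:25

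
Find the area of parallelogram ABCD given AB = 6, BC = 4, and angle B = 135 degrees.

The area of a parallelogram equals the product of two adjacent sides times the sine of the included angle.
This is because the height equals 4 * sin(135°) = 2*sqrt(2).
Area = 6 * 2*sqrt(2) = 12*sqrt(2)

12*sqrt(2)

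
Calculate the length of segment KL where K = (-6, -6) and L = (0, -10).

d = sqrt((0 - -6)^2 + (-10 - -6)^2)
d = sqrt(6^2 + -4^2)
d = sqrt(36 + 16)
d = sqrt(52) = 2*sqrt(13)

2*sqrt(13)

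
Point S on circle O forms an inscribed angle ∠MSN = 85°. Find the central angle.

The inscribed angle theorem states that a central angle is always twice any inscribed angle that subtends the same arc.
Since the inscribed angle is 85°, the central angle = 2 × 85° = 170°.

170°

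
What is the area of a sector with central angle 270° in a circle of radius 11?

The full circle has area πr² = π(11)² = 121*pi.
The sector covers 270° out of 360°, a fraction of 3/4.
Sector area = 121*pi × 3/4 = 363*pi/4.

363*pi/4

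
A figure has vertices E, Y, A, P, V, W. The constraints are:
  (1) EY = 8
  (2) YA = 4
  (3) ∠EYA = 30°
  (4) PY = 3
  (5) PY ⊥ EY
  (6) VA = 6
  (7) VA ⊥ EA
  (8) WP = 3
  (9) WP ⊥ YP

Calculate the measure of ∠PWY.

Step 1: By the law of cosines on triangle WPY: WY² = 3² + 3² − 2·3·3·cos(90°) = 18, so WY = 3·√2.
Step 2: By the inverse law of cosines on triangle PWY: cos(∠PWY) = (3² + (3·√2)² − 3²) / (2·3·3·√2) = 18/25.46 = 0.7071, so ∠PWY = 45°.

Therefore, the measure of angle ∠PWY = 45°.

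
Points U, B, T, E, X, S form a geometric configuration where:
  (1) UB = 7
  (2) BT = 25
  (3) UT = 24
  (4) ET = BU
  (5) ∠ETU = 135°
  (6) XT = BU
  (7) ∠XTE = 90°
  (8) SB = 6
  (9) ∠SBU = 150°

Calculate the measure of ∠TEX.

From the given relations: ET = BU = 7; XT = BU = 7.
Step 1: By the law of cosines on triangle ETX: EX² = 7² + 7² − 2·7·7·cos(90°) = 98, so EX = 7·√2.
Step 2: By the inverse law of cosines on triangle TEX: cos(∠TEX) = (7² + (7·√2)² − 7²) / (2·7·7·√2) = 98/138.59 = 0.7071, so ∠TEX = 45°.

Therefore, the measure of angle ∠TEX = 45°.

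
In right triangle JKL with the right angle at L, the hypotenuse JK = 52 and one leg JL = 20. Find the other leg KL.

KL = sqrt(52^2 - 20^2) = sqrt(2304) = 48

48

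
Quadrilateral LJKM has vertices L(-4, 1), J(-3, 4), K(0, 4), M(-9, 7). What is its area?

Shoelace: sum of cross terms = 30, Area = (1/2)|30| = 15

15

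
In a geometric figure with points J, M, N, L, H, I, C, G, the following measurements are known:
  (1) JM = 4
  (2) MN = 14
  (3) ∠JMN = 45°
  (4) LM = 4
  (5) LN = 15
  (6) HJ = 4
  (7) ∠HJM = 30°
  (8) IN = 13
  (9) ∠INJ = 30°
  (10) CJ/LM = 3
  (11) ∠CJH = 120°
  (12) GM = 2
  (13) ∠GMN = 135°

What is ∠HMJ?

Step 1: By the law of cosines on triangle MJH: MH² = 4² + 4² − 2·4·4·cos(30°) = 4.29, so MH ≈ 2.07.
Step 2: By the inverse law of cosines on triangle HMJ: cos(∠HMJ) = (2.07² + 4² − 4²) / (2·2.07·4) = 4.29/16.56 = 0.2588, so ∠HMJ = 75°.

Therefore, the measure of angle ∠HMJ = 75°.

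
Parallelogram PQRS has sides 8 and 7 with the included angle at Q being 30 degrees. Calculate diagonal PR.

Law of cosines: d^2 = 8^2 + 7^2 - 2(8)(7)cos(30°) = 113 - 56*sqrt(3), so d = sqrt(113 - 56*sqrt(3)).

sqrt(113 - 56*sqrt(3))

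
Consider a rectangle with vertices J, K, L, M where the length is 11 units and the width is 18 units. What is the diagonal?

A rectangle's diagonal splits it into two right triangles, with the diagonal as the hypotenuse.
By the Pythagorean theorem, d^2 = 11^2 + 18^2 = 445.
Therefore d = sqrt(445).

sqrt(445)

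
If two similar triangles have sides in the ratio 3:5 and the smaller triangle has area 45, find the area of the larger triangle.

Area ratio = (3/5)^2 = 9/25. Area of the larger triangle = 45 * 25/9 = 125.

125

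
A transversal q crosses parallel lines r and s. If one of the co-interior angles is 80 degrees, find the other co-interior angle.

Co-interior angles sum to 180: 180 - 80 = 100 degrees.

100 degrees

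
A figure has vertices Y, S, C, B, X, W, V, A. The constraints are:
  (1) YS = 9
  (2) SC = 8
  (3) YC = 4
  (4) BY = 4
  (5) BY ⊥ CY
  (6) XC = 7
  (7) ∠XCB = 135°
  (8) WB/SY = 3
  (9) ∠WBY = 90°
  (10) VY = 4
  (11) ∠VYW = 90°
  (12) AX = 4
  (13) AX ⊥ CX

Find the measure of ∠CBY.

Step 1: By the law of cosines on triangle BYC: BC² = 4² + 4² − 2·4·4·cos(90°) = 32, so BC = 4·√2.
Step 2: By the inverse law of cosines on triangle CBY: cos(∠CBY) = ((4·√2)² + 4² − 4²) / (2·4·√2·4) = 32/45.25 = 0.7071, so ∠CBY = 45°.

Therefore, the measure of angle ∠CBY = 45°.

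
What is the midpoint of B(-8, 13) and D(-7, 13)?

M = ((x₁ + x₂)/2, (y₁ + y₂)/2)
= ((-8 + -7)/2, (13 + 13)/2)
= (-15/2, 26/2) = (-15/2, 13)

(-15/2, 13)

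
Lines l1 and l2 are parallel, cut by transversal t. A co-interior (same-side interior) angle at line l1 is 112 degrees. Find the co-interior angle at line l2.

Co-interior angles sum to 180: 180 - 112 = 68 degrees.

68 degrees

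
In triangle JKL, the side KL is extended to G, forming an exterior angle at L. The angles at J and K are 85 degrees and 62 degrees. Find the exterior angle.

The interior angle at L is 180 - 85 - 62 = 33 degrees.
The exterior angle and interior angle at L are supplementary:
Exterior angle = 180 - 33 = 147 degrees.

147 degrees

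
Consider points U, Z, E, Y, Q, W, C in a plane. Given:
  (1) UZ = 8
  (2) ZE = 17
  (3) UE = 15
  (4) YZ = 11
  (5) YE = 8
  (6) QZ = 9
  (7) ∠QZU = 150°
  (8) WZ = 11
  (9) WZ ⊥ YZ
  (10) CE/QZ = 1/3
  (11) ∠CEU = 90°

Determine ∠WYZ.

Step 1: By the law of cosines on triangle YZW: YW² = 11² + 11² − 2·11·11·cos(90°) = 242, so YW = 11·√2.
Step 2: By the inverse law of cosines on triangle WYZ: cos(∠WYZ) = ((11·√2)² + 11² − 11²) / (2·11·√2·11) = 242/342.24 = 0.7071, so ∠WYZ = 45°.

Therefore, the measure of angle ∠WYZ = 45°.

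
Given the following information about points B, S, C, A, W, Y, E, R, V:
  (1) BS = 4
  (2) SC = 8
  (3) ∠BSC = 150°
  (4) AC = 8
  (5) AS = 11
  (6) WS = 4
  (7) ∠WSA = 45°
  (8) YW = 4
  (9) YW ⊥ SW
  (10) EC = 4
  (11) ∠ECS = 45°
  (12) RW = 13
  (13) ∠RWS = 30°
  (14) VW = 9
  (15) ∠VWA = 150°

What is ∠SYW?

Step 1: By the law of cosines on triangle YWS: YS² = 4² + 4² − 2·4·4·cos(90°) = 32, so YS = 4·√2.
Step 2: By the inverse law of cosines on triangle SYW: cos(∠SYW) = ((4·√2)² + 4² − 4²) / (2·4·√2·4) = 32/45.25 = 0.7071, so ∠SYW = 45°.

Therefore, the measure of angle ∠SYW = 45°.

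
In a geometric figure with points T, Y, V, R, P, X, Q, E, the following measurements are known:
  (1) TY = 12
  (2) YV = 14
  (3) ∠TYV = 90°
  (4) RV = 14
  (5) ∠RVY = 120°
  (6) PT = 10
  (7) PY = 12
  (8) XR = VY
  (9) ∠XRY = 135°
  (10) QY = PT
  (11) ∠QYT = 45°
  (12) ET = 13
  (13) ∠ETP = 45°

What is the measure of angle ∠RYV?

Step 1: By the law of cosines on triangle YVR: YR² = 14² + 14² − 2·14·14·cos(120°) = 588, so YR = 14·√3.
Step 2: By the inverse law of cosines on triangle RYV: cos(∠RYV) = ((14·√3)² + 14² − 14²) / (2·14·√3·14) = 588/678.96 = 0.866, so ∠RYV = 30°.

Therefore, the measure of angle ∠RYV = 30°.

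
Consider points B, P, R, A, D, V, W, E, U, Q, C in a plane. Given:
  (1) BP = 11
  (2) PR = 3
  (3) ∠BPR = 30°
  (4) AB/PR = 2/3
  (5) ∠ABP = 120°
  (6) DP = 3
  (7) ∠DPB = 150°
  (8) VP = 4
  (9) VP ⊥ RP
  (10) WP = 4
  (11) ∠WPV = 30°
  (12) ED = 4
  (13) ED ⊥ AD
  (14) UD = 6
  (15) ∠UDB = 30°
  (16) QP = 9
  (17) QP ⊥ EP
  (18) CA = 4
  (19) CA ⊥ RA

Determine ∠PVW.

Step 1: By the law of cosines on triangle VPW: VW² = 4² + 4² − 2·4·4·cos(30°) = 4.29, so VW ≈ 2.07.
Step 2: By the inverse law of cosines on triangle PVW: cos(∠PVW) = (4² + 2.07² − 4²) / (2·4·2.07) = 4.29/16.56 = 0.2588, so ∠PVW = 75°.

Therefore, the measure of angle ∠PVW = 75°.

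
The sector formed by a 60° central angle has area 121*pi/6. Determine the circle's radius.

The sector covers 60°/360° = 1/6 of the full circle.
Full circle area = 121*pi/6 / 1/6 = 121*pi.
Since full area = πr², we get r² = 121*pi/π = 121, so r = 11.

11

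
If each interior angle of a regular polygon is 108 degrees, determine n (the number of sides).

The exterior angle is the supplement of the interior angle: 180 - 108 = 72 degrees.
Since the exterior angles of any convex polygon sum to 360 degrees, the number of sides is 360 / 72 = 5.

5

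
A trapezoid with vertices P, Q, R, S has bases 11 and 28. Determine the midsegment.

midsegment = (11 + 28) / 2 = 39 / 2 = 39/2

39/2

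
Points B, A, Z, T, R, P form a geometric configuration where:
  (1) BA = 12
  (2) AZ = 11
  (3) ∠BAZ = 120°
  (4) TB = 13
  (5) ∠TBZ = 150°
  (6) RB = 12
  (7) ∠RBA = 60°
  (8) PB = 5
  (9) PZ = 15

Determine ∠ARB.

Step 1: By the law of cosines on triangle RBA: RA² = 12² + 12² − 2·12·12·cos(60°) = 144, so RA = 12.
Step 2: By the inverse law of cosines on triangle ARB: cos(∠ARB) = (12² + 12² − 12²) / (2·12·12) = 144/288 = 0.5, so ∠ARB = 60°.

Therefore, the measure of angle ∠ARB = 60°.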